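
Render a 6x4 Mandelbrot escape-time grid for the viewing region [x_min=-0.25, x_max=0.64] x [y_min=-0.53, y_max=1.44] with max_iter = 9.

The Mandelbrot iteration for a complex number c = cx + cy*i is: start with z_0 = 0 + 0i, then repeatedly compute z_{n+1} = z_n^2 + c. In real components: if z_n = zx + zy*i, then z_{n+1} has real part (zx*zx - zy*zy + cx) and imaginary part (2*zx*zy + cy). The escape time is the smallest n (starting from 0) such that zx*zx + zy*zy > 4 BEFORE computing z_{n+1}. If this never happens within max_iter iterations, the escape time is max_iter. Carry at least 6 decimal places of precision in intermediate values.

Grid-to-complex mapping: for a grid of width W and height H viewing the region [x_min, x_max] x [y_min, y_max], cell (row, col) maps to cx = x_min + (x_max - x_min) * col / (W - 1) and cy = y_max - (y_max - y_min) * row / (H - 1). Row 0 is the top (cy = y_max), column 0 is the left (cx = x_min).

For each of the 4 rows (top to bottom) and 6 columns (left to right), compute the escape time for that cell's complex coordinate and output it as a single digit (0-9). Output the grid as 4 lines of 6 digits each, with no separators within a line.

(row=0, col=0): c = -0.2500 + 1.4400i → escape time 2
(row=0, col=1): c = -0.0720 + 1.4400i → escape time 2
(row=0, col=2): c = 0.1060 + 1.4400i → escape time 2
(row=0, col=3): c = 0.2840 + 1.4400i → escape time 2
(row=0, col=4): c = 0.4620 + 1.4400i → escape time 2
(row=0, col=5): c = 0.6400 + 1.4400i → escape time 2
(row=1, col=0): c = -0.2500 + 0.7833i → escape time 9
(row=1, col=1): c = -0.0720 + 0.7833i → escape time 9
(row=1, col=2): c = 0.1060 + 0.7833i → escape time 6
(row=1, col=3): c = 0.2840 + 0.7833i → escape time 5
(row=1, col=4): c = 0.4620 + 0.7833i → escape time 3
(row=1, col=5): c = 0.6400 + 0.7833i → escape time 3
(row=2, col=0): c = -0.2500 + 0.1267i → escape time 9
(row=2, col=1): c = -0.0720 + 0.1267i → escape time 9
(row=2, col=2): c = 0.1060 + 0.1267i → escape time 9
(row=2, col=3): c = 0.2840 + 0.1267i → escape time 9
(row=2, col=4): c = 0.4620 + 0.1267i → escape time 6
(row=2, col=5): c = 0.6400 + 0.1267i → escape time 4
(row=3, col=0): c = -0.2500 + -0.5300i → escape time 9
(row=3, col=1): c = -0.0720 + -0.5300i → escape time 9
(row=3, col=2): c = 0.1060 + -0.5300i → escape time 9
(row=3, col=3): c = 0.2840 + -0.5300i → escape time 9
(row=3, col=4): c = 0.4620 + -0.5300i → escape time 5
(row=3, col=5): c = 0.6400 + -0.5300i → escape time 3

Answer: 222222
996533
999964
999953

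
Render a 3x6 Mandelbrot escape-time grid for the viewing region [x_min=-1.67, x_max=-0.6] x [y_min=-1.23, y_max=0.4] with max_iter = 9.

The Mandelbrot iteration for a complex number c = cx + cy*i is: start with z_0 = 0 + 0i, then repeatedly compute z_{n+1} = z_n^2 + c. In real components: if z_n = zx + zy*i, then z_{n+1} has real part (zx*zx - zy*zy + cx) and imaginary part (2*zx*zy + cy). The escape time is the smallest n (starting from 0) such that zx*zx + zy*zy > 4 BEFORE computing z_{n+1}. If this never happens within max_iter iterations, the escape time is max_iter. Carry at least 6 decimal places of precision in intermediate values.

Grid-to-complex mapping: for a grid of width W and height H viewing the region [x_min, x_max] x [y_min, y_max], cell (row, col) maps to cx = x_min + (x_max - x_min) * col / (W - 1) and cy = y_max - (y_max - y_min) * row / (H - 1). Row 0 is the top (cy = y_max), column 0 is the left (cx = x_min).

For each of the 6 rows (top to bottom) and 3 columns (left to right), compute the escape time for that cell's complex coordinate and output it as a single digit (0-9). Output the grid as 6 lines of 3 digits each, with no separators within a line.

(row=0, col=0): c = -1.6700 + 0.4000i → escape time 3
(row=0, col=1): c = -1.1350 + 0.4000i → escape time 7
(row=0, col=2): c = -0.6000 + 0.4000i → escape time 9
(row=1, col=0): c = -1.6700 + 0.0740i → escape time 6
(row=1, col=1): c = -1.1350 + 0.0740i → escape time 9
(row=1, col=2): c = -0.6000 + 0.0740i → escape time 9
(row=2, col=0): c = -1.6700 + -0.2520i → escape time 4
(row=2, col=1): c = -1.1350 + -0.2520i → escape time 9
(row=2, col=2): c = -0.6000 + -0.2520i → escape time 9
(row=3, col=0): c = -1.6700 + -0.5780i → escape time 3
(row=3, col=1): c = -1.1350 + -0.5780i → escape time 4
(row=3, col=2): c = -0.6000 + -0.5780i → escape time 9
(row=4, col=0): c = -1.6700 + -0.9040i → escape time 2
(row=4, col=1): c = -1.1350 + -0.9040i → escape time 3
(row=4, col=2): c = -0.6000 + -0.9040i → escape time 4
(row=5, col=0): c = -1.6700 + -1.2300i → escape time 1
(row=5, col=1): c = -1.1350 + -1.2300i → escape time 2
(row=5, col=2): c = -0.6000 + -1.2300i → escape time 3

Answer: 379
699
499
349
234
123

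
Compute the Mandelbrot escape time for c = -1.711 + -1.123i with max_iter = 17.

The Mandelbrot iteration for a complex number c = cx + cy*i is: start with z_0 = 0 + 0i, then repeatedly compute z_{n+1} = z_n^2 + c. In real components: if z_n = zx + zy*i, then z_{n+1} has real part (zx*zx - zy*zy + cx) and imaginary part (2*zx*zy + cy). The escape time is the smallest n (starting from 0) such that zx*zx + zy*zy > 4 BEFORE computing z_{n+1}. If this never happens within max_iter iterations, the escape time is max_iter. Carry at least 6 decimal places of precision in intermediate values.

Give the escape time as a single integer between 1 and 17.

Answer: 1

Derivation:
z_0 = 0 + 0i, c = -1.7110 + -1.1230i
Iter 1: z = -1.7110 + -1.1230i, |z|^2 = 4.1886
Escaped at iteration 1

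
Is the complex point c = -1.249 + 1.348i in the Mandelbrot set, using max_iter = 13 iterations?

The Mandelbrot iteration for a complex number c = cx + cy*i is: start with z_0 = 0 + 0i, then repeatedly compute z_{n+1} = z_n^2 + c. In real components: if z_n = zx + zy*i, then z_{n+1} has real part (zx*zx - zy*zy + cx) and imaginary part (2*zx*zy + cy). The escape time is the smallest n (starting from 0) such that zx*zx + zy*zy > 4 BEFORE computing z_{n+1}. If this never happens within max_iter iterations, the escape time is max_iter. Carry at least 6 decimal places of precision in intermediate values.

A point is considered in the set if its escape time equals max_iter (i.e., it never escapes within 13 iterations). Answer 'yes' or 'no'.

Answer: no

Derivation:
z_0 = 0 + 0i, c = -1.2490 + 1.3480i
Iter 1: z = -1.2490 + 1.3480i, |z|^2 = 3.3771
Iter 2: z = -1.5061 + -2.0193i, |z|^2 = 6.3459
Escaped at iteration 2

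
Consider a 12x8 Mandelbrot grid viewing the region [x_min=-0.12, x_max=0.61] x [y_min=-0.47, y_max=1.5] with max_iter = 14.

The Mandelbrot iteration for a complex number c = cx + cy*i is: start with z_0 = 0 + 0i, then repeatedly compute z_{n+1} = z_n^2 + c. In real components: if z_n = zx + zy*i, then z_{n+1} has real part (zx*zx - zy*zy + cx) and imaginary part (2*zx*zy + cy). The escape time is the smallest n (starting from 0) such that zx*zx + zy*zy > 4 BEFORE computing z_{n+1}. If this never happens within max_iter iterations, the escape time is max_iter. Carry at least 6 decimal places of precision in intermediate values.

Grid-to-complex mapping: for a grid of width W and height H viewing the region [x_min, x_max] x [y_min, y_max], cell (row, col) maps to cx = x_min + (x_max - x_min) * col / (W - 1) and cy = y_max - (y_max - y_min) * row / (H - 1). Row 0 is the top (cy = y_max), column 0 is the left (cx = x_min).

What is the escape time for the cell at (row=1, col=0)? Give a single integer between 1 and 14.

Answer: 3

Derivation:
z_0 = 0 + 0i, c = -0.1200 + 1.2186i
Iter 1: z = -0.1200 + 1.2186i, |z|^2 = 1.4993
Iter 2: z = -1.5905 + 0.9261i, |z|^2 = 3.3874
Iter 3: z = 1.5521 + -1.7274i, |z|^2 = 5.3929
Escaped at iteration 3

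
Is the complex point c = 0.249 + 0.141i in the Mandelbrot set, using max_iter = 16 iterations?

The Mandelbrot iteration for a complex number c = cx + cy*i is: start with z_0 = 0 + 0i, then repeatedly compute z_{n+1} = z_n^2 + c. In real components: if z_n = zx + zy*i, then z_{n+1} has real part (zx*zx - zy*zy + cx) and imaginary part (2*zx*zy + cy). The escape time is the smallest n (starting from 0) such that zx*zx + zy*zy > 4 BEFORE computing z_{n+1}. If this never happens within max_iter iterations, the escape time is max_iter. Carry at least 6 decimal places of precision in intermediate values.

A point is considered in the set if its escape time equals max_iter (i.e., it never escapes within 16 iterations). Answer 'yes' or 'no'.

z_0 = 0 + 0i, c = 0.2490 + 0.1410i
Iter 1: z = 0.2490 + 0.1410i, |z|^2 = 0.0819
Iter 2: z = 0.2911 + 0.2112i, |z|^2 = 0.1294
Iter 3: z = 0.2891 + 0.2640i, |z|^2 = 0.1533
Iter 4: z = 0.2629 + 0.2937i, |z|^2 = 0.1554
Iter 5: z = 0.2319 + 0.2954i, |z|^2 = 0.1410
Iter 6: z = 0.2155 + 0.2780i, |z|^2 = 0.1237
Iter 7: z = 0.2182 + 0.2608i, |z|^2 = 0.1156
Iter 8: z = 0.2286 + 0.2548i, |z|^2 = 0.1172
Iter 9: z = 0.2363 + 0.2575i, |z|^2 = 0.1221
Iter 10: z = 0.2386 + 0.2627i, |z|^2 = 0.1259
Iter 11: z = 0.2369 + 0.2663i, |z|^2 = 0.1271
Iter 12: z = 0.2342 + 0.2672i, |z|^2 = 0.1262
Iter 13: z = 0.2325 + 0.2661i, |z|^2 = 0.1249
Iter 14: z = 0.2322 + 0.2647i, |z|^2 = 0.1240
Iter 15: z = 0.2328 + 0.2639i, |z|^2 = 0.1239
Did not escape in 16 iterations → in set

Answer: yes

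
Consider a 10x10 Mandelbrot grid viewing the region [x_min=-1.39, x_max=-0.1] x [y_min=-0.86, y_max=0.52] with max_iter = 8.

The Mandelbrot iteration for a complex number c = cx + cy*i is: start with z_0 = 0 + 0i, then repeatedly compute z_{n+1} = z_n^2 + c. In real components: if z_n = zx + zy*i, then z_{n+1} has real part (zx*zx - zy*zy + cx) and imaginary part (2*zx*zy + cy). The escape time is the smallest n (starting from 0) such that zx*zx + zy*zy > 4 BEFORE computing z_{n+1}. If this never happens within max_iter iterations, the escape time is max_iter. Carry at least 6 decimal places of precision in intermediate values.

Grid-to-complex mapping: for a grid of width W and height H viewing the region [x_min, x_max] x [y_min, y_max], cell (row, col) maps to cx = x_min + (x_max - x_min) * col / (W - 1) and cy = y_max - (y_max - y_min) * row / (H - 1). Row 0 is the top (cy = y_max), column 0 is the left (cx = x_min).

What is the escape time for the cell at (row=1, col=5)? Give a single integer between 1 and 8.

z_0 = 0 + 0i, c = -0.6733 + 0.3667i
Iter 1: z = -0.6733 + 0.3667i, |z|^2 = 0.5878
Iter 2: z = -0.3544 + -0.1271i, |z|^2 = 0.1418
Iter 3: z = -0.5639 + 0.4568i, |z|^2 = 0.5266
Iter 4: z = -0.5640 + -0.1485i, |z|^2 = 0.3401
Iter 5: z = -0.3773 + 0.5341i, |z|^2 = 0.4276
Iter 6: z = -0.8163 + -0.0364i, |z|^2 = 0.6676
Iter 7: z = -0.0083 + 0.4260i, |z|^2 = 0.1816

Answer: 8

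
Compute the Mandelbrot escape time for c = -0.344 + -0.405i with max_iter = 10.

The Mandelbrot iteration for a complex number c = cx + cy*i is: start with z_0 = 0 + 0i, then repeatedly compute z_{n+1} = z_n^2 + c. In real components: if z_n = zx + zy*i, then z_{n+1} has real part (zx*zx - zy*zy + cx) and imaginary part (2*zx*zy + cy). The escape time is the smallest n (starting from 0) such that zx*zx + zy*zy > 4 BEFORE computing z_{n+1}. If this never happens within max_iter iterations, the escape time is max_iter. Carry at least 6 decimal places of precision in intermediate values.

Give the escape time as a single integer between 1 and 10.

Answer: 10

Derivation:
z_0 = 0 + 0i, c = -0.3440 + -0.4050i
Iter 1: z = -0.3440 + -0.4050i, |z|^2 = 0.2824
Iter 2: z = -0.3897 + -0.1264i, |z|^2 = 0.1678
Iter 3: z = -0.2081 + -0.3065i, |z|^2 = 0.1373
Iter 4: z = -0.3946 + -0.2774i, |z|^2 = 0.2327
Iter 5: z = -0.2652 + -0.1860i, |z|^2 = 0.1050
Iter 6: z = -0.3083 + -0.3063i, |z|^2 = 0.1889
Iter 7: z = -0.3428 + -0.2161i, |z|^2 = 0.1642
Iter 8: z = -0.2732 + -0.2568i, |z|^2 = 0.1406
Iter 9: z = -0.3353 + -0.2647i, |z|^2 = 0.1825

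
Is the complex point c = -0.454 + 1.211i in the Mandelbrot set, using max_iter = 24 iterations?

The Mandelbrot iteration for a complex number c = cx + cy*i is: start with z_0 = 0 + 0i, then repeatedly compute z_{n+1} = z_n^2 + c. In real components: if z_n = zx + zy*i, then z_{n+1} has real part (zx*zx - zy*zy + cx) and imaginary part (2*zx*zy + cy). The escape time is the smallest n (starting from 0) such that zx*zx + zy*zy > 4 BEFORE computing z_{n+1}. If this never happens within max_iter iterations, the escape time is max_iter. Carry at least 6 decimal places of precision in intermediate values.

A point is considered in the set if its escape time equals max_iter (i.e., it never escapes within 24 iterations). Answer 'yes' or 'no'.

Answer: no

Derivation:
z_0 = 0 + 0i, c = -0.4540 + 1.2110i
Iter 1: z = -0.4540 + 1.2110i, |z|^2 = 1.6726
Iter 2: z = -1.7144 + 0.1114i, |z|^2 = 2.9516
Iter 3: z = 2.4728 + 0.8290i, |z|^2 = 6.8018
Escaped at iteration 3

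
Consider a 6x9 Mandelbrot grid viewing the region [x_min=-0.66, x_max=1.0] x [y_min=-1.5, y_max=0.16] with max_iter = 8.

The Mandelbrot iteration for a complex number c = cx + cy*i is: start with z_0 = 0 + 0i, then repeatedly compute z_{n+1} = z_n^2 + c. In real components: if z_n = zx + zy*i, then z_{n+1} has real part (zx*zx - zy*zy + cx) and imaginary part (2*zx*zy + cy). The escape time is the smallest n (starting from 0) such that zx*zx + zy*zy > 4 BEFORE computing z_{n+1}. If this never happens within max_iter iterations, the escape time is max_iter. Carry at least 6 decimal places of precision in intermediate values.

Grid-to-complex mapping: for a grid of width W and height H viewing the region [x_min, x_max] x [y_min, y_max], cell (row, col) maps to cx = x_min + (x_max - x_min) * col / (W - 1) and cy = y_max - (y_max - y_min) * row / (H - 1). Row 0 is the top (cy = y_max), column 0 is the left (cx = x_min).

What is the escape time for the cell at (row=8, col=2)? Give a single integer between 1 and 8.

Answer: 2

Derivation:
z_0 = 0 + 0i, c = 0.0040 + -1.5000i
Iter 1: z = 0.0040 + -1.5000i, |z|^2 = 2.2500
Iter 2: z = -2.2460 + -1.5120i, |z|^2 = 7.3306
Escaped at iteration 2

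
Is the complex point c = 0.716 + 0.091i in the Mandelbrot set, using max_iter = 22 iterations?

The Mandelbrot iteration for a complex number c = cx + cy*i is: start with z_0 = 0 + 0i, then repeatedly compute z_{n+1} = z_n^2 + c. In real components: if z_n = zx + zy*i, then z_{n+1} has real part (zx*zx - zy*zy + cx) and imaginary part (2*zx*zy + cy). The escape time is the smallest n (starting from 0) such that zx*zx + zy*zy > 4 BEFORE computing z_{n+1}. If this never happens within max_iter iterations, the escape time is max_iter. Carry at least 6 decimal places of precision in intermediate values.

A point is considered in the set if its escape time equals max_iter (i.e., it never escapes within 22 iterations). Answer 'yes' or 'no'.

Answer: no

Derivation:
z_0 = 0 + 0i, c = 0.7160 + 0.0910i
Iter 1: z = 0.7160 + 0.0910i, |z|^2 = 0.5209
Iter 2: z = 1.2204 + 0.2213i, |z|^2 = 1.5383
Iter 3: z = 2.1563 + 0.6312i, |z|^2 = 5.0482
Escaped at iteration 3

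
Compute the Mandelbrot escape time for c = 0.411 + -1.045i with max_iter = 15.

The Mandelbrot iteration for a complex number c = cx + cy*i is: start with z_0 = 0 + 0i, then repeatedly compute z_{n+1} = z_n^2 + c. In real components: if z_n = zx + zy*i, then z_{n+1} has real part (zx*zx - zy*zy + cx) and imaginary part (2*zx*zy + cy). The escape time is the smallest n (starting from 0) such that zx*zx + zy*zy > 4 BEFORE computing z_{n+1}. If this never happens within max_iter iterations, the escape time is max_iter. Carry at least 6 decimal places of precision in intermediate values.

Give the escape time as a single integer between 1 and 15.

Answer: 3

Derivation:
z_0 = 0 + 0i, c = 0.4110 + -1.0450i
Iter 1: z = 0.4110 + -1.0450i, |z|^2 = 1.2609
Iter 2: z = -0.5121 + -1.9040i, |z|^2 = 3.8874
Iter 3: z = -2.9519 + 0.9051i, |z|^2 = 9.5330
Escaped at iteration 3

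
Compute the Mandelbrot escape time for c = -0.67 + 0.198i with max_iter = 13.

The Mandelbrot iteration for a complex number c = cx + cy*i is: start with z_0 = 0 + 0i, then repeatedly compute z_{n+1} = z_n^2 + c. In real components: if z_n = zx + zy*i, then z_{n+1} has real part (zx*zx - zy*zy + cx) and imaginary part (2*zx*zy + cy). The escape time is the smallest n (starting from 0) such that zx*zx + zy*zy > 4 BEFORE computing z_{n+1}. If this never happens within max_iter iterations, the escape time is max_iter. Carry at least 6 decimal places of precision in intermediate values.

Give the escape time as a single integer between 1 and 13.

Answer: 13

Derivation:
z_0 = 0 + 0i, c = -0.6700 + 0.1980i
Iter 1: z = -0.6700 + 0.1980i, |z|^2 = 0.4881
Iter 2: z = -0.2603 + -0.0673i, |z|^2 = 0.0723
Iter 3: z = -0.6068 + 0.2330i, |z|^2 = 0.4225
Iter 4: z = -0.3561 + -0.0848i, |z|^2 = 0.1340
Iter 5: z = -0.5504 + 0.2584i, |z|^2 = 0.3697
Iter 6: z = -0.4339 + -0.0864i, |z|^2 = 0.1957
Iter 7: z = -0.4892 + 0.2730i, |z|^2 = 0.3139
Iter 8: z = -0.5052 + -0.0691i, |z|^2 = 0.2600
Iter 9: z = -0.4196 + 0.2678i, |z|^2 = 0.2478
Iter 10: z = -0.5657 + -0.0267i, |z|^2 = 0.3207
Iter 11: z = -0.3507 + 0.2283i, |z|^2 = 0.1751
Iter 12: z = -0.5991 + 0.0379i, |z|^2 = 0.3604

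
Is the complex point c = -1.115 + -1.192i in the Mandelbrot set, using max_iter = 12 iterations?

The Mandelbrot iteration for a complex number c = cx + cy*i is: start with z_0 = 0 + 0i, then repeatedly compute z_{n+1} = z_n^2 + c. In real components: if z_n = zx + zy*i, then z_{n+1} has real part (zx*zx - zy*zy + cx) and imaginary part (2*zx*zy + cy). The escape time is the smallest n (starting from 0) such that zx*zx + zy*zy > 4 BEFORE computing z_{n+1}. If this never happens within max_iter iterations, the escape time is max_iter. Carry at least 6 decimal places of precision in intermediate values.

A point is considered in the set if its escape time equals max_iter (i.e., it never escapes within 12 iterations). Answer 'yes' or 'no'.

Answer: no

Derivation:
z_0 = 0 + 0i, c = -1.1150 + -1.1920i
Iter 1: z = -1.1150 + -1.1920i, |z|^2 = 2.6641
Iter 2: z = -1.2926 + 1.4662i, |z|^2 = 3.8205
Iter 3: z = -1.5937 + -4.9824i, |z|^2 = 27.3645
Escaped at iteration 3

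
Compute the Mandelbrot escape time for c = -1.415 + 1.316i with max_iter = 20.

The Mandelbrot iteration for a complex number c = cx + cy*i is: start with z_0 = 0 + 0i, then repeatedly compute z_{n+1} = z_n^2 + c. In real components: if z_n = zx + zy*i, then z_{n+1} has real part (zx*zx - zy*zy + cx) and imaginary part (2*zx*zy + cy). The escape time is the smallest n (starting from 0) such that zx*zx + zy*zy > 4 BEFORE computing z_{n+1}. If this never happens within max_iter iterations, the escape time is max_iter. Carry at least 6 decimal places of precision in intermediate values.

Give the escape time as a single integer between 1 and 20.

Answer: 2

Derivation:
z_0 = 0 + 0i, c = -1.4150 + 1.3160i
Iter 1: z = -1.4150 + 1.3160i, |z|^2 = 3.7341
Iter 2: z = -1.1446 + -2.4083i, |z|^2 = 7.1100
Escaped at iteration 2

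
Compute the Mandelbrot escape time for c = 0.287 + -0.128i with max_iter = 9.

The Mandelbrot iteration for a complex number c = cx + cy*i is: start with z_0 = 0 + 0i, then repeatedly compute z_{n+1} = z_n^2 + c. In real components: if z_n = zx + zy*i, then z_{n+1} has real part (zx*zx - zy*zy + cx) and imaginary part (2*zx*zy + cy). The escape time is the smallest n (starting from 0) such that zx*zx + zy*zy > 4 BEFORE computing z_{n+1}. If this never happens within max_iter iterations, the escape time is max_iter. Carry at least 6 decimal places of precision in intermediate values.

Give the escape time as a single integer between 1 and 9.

Answer: 9

Derivation:
z_0 = 0 + 0i, c = 0.2870 + -0.1280i
Iter 1: z = 0.2870 + -0.1280i, |z|^2 = 0.0988
Iter 2: z = 0.3530 + -0.2015i, |z|^2 = 0.1652
Iter 3: z = 0.3710 + -0.2702i, |z|^2 = 0.2107
Iter 4: z = 0.3516 + -0.3285i, |z|^2 = 0.2316
Iter 5: z = 0.3027 + -0.3590i, |z|^2 = 0.2205
Iter 6: z = 0.2497 + -0.3454i, |z|^2 = 0.1816
Iter 7: z = 0.2301 + -0.3005i, |z|^2 = 0.1432
Iter 8: z = 0.2496 + -0.2663i, |z|^2 = 0.1332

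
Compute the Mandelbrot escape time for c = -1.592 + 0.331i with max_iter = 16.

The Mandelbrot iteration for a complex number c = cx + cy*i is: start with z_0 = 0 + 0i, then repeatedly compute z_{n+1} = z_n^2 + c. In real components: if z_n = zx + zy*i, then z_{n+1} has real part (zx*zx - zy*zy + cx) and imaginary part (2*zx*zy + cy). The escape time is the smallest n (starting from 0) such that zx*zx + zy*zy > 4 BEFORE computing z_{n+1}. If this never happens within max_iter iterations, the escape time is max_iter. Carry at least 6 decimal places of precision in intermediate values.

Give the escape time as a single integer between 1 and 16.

Answer: 4

Derivation:
z_0 = 0 + 0i, c = -1.5920 + 0.3310i
Iter 1: z = -1.5920 + 0.3310i, |z|^2 = 2.6440
Iter 2: z = 0.8329 + -0.7229i, |z|^2 = 1.2163
Iter 3: z = -1.4209 + -0.8732i, |z|^2 = 2.7814
Iter 4: z = -0.3357 + 2.8124i, |z|^2 = 8.0225
Escaped at iteration 4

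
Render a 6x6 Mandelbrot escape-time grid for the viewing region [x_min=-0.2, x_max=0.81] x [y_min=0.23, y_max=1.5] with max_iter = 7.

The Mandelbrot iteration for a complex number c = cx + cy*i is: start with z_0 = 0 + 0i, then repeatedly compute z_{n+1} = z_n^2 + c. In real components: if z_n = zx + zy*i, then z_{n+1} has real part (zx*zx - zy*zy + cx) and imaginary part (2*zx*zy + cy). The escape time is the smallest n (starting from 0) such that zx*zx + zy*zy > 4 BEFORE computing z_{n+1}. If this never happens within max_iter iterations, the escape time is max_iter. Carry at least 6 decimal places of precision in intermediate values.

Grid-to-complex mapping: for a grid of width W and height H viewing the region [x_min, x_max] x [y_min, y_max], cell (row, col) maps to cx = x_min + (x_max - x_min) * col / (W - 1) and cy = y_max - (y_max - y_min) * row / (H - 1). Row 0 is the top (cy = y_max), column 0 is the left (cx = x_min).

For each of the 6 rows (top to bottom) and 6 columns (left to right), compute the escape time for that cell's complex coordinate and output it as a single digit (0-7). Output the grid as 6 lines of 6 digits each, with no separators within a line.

Answer: 222222
332222
774322
776432
777733
777743

Derivation:
(row=0, col=0): c = -0.2000 + 1.5000i → escape time 2
(row=0, col=1): c = 0.0020 + 1.5000i → escape time 2
(row=0, col=2): c = 0.2040 + 1.5000i → escape time 2
(row=0, col=3): c = 0.4060 + 1.5000i → escape time 2
(row=0, col=4): c = 0.6080 + 1.5000i → escape time 2
(row=0, col=5): c = 0.8100 + 1.5000i → escape time 2
(row=1, col=0): c = -0.2000 + 1.2460i → escape time 3
(row=1, col=1): c = 0.0020 + 1.2460i → escape time 3
(row=1, col=2): c = 0.2040 + 1.2460i → escape time 2
(row=1, col=3): c = 0.4060 + 1.2460i → escape time 2
(row=1, col=4): c = 0.6080 + 1.2460i → escape time 2
(row=1, col=5): c = 0.8100 + 1.2460i → escape time 2
(row=2, col=0): c = -0.2000 + 0.9920i → escape time 7
(row=2, col=1): c = 0.0020 + 0.9920i → escape time 7
(row=2, col=2): c = 0.2040 + 0.9920i → escape time 4
(row=2, col=3): c = 0.4060 + 0.9920i → escape time 3
(row=2, col=4): c = 0.6080 + 0.9920i → escape time 2
(row=2, col=5): c = 0.8100 + 0.9920i → escape time 2
(row=3, col=0): c = -0.2000 + 0.7380i → escape time 7
(row=3, col=1): c = 0.0020 + 0.7380i → escape time 7
(row=3, col=2): c = 0.2040 + 0.7380i → escape time 6
(row=3, col=3): c = 0.4060 + 0.7380i → escape time 4
(row=3, col=4): c = 0.6080 + 0.7380i → escape time 3
(row=3, col=5): c = 0.8100 + 0.7380i → escape time 2
(row=4, col=0): c = -0.2000 + 0.4840i → escape time 7
(row=4, col=1): c = 0.0020 + 0.4840i → escape time 7
(row=4, col=2): c = 0.2040 + 0.4840i → escape time 7
(row=4, col=3): c = 0.4060 + 0.4840i → escape time 7
(row=4, col=4): c = 0.6080 + 0.4840i → escape time 3
(row=4, col=5): c = 0.8100 + 0.4840i → escape time 3
(row=5, col=0): c = -0.2000 + 0.2300i → escape time 7
(row=5, col=1): c = 0.0020 + 0.2300i → escape time 7
(row=5, col=2): c = 0.2040 + 0.2300i → escape time 7
(row=5, col=3): c = 0.4060 + 0.2300i → escape time 7
(row=5, col=4): c = 0.6080 + 0.2300i → escape time 4
(row=5, col=5): c = 0.8100 + 0.2300i → escape time 3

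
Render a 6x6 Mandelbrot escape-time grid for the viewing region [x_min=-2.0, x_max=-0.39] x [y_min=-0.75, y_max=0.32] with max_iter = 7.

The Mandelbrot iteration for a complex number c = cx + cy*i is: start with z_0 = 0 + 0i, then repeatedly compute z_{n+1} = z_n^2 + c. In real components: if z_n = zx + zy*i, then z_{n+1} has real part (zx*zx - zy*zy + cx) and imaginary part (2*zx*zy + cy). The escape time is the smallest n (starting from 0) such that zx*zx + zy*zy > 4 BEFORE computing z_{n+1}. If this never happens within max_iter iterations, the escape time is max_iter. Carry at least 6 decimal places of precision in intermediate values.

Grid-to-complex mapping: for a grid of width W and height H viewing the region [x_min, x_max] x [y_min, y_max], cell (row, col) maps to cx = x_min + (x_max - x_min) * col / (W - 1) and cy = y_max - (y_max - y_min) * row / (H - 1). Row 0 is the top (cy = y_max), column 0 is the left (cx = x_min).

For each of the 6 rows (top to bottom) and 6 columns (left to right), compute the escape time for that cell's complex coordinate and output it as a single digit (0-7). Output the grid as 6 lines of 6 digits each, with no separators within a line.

Answer: 146777
167777
167777
146777
133567
133347

Derivation:
(row=0, col=0): c = -2.0000 + 0.3200i → escape time 1
(row=0, col=1): c = -1.6780 + 0.3200i → escape time 4
(row=0, col=2): c = -1.3560 + 0.3200i → escape time 6
(row=0, col=3): c = -1.0340 + 0.3200i → escape time 7
(row=0, col=4): c = -0.7120 + 0.3200i → escape time 7
(row=0, col=5): c = -0.3900 + 0.3200i → escape time 7
(row=1, col=0): c = -2.0000 + 0.1060i → escape time 1
(row=1, col=1): c = -1.6780 + 0.1060i → escape time 6
(row=1, col=2): c = -1.3560 + 0.1060i → escape time 7
(row=1, col=3): c = -1.0340 + 0.1060i → escape time 7
(row=1, col=4): c = -0.7120 + 0.1060i → escape time 7
(row=1, col=5): c = -0.3900 + 0.1060i → escape time 7
(row=2, col=0): c = -2.0000 + -0.1080i → escape time 1
(row=2, col=1): c = -1.6780 + -0.1080i → escape time 6
(row=2, col=2): c = -1.3560 + -0.1080i → escape time 7
(row=2, col=3): c = -1.0340 + -0.1080i → escape time 7
(row=2, col=4): c = -0.7120 + -0.1080i → escape time 7
(row=2, col=5): c = -0.3900 + -0.1080i → escape time 7
(row=3, col=0): c = -2.0000 + -0.3220i → escape time 1
(row=3, col=1): c = -1.6780 + -0.3220i → escape time 4
(row=3, col=2): c = -1.3560 + -0.3220i → escape time 6
(row=3, col=3): c = -1.0340 + -0.3220i → escape time 7
(row=3, col=4): c = -0.7120 + -0.3220i → escape time 7
(row=3, col=5): c = -0.3900 + -0.3220i → escape time 7
(row=4, col=0): c = -2.0000 + -0.5360i → escape time 1
(row=4, col=1): c = -1.6780 + -0.5360i → escape time 3
(row=4, col=2): c = -1.3560 + -0.5360i → escape time 3
(row=4, col=3): c = -1.0340 + -0.5360i → escape time 5
(row=4, col=4): c = -0.7120 + -0.5360i → escape time 6
(row=4, col=5): c = -0.3900 + -0.5360i → escape time 7
(row=5, col=0): c = -2.0000 + -0.7500i → escape time 1
(row=5, col=1): c = -1.6780 + -0.7500i → escape time 3
(row=5, col=2): c = -1.3560 + -0.7500i → escape time 3
(row=5, col=3): c = -1.0340 + -0.7500i → escape time 3
(row=5, col=4): c = -0.7120 + -0.7500i → escape time 4
(row=5, col=5): c = -0.3900 + -0.7500i → escape time 7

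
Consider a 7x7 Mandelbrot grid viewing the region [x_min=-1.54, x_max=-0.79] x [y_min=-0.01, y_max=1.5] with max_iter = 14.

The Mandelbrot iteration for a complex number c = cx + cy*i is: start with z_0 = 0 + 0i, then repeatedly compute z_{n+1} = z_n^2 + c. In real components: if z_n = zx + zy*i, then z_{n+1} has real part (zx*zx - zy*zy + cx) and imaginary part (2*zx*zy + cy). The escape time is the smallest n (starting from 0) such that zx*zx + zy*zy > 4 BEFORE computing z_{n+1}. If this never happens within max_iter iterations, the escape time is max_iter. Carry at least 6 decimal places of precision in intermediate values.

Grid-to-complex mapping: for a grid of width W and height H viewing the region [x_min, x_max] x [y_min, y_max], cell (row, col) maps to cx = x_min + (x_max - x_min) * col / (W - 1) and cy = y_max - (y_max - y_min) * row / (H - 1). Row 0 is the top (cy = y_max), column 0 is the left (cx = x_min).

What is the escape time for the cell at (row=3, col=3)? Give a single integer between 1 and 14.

Answer: 3

Derivation:
z_0 = 0 + 0i, c = -1.1650 + 0.7450i
Iter 1: z = -1.1650 + 0.7450i, |z|^2 = 1.9123
Iter 2: z = -0.3628 + -0.9909i, |z|^2 = 1.1134
Iter 3: z = -2.0152 + 1.4640i, |z|^2 = 6.2041
Escaped at iteration 3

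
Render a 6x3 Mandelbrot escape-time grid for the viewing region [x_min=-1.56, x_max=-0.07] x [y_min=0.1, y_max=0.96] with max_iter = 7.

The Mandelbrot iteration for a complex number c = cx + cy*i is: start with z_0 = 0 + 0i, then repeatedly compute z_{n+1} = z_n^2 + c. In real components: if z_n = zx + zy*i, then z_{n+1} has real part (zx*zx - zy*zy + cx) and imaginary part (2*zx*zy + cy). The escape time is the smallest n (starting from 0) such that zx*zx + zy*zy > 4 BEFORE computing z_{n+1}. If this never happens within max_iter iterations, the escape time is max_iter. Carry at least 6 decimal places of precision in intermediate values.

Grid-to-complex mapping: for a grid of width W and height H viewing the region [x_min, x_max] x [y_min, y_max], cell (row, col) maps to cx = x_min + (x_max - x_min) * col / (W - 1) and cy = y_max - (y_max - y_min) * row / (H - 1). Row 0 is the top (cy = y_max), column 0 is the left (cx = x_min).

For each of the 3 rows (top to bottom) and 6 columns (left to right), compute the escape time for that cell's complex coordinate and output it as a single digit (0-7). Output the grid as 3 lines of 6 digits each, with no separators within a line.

Answer: 233457
345777
677777

Derivation:
(row=0, col=0): c = -1.5600 + 0.9600i → escape time 2
(row=0, col=1): c = -1.2620 + 0.9600i → escape time 3
(row=0, col=2): c = -0.9640 + 0.9600i → escape time 3
(row=0, col=3): c = -0.6660 + 0.9600i → escape time 4
(row=0, col=4): c = -0.3680 + 0.9600i → escape time 5
(row=0, col=5): c = -0.0700 + 0.9600i → escape time 7
(row=1, col=0): c = -1.5600 + 0.5300i → escape time 3
(row=1, col=1): c = -1.2620 + 0.5300i → escape time 4
(row=1, col=2): c = -0.9640 + 0.5300i → escape time 5
(row=1, col=3): c = -0.6660 + 0.5300i → escape time 7
(row=1, col=4): c = -0.3680 + 0.5300i → escape time 7
(row=1, col=5): c = -0.0700 + 0.5300i → escape time 7
(row=2, col=0): c = -1.5600 + 0.1000i → escape time 6
(row=2, col=1): c = -1.2620 + 0.1000i → escape time 7
(row=2, col=2): c = -0.9640 + 0.1000i → escape time 7
(row=2, col=3): c = -0.6660 + 0.1000i → escape time 7
(row=2, col=4): c = -0.3680 + 0.1000i → escape time 7
(row=2, col=5): c = -0.0700 + 0.1000i → escape time 7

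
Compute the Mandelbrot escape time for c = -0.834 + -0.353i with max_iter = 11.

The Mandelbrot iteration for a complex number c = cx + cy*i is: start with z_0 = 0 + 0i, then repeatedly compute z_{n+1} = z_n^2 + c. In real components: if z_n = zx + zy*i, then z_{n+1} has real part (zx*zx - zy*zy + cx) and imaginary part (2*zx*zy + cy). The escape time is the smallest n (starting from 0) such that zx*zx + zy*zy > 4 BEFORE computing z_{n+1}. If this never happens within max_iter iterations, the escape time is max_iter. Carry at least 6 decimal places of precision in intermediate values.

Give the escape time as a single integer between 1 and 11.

Answer: 8

Derivation:
z_0 = 0 + 0i, c = -0.8340 + -0.3530i
Iter 1: z = -0.8340 + -0.3530i, |z|^2 = 0.8202
Iter 2: z = -0.2631 + 0.2358i, |z|^2 = 0.1248
Iter 3: z = -0.8204 + -0.4771i, |z|^2 = 0.9007
Iter 4: z = -0.3885 + 0.4298i, |z|^2 = 0.3356
Iter 5: z = -0.8678 + -0.6869i, |z|^2 = 1.2249
Iter 6: z = -0.5529 + 0.8392i, |z|^2 = 1.0099
Iter 7: z = -1.2325 + -1.2810i, |z|^2 = 3.1600
Iter 8: z = -0.9557 + 2.8047i, |z|^2 = 8.7796
Escaped at iteration 8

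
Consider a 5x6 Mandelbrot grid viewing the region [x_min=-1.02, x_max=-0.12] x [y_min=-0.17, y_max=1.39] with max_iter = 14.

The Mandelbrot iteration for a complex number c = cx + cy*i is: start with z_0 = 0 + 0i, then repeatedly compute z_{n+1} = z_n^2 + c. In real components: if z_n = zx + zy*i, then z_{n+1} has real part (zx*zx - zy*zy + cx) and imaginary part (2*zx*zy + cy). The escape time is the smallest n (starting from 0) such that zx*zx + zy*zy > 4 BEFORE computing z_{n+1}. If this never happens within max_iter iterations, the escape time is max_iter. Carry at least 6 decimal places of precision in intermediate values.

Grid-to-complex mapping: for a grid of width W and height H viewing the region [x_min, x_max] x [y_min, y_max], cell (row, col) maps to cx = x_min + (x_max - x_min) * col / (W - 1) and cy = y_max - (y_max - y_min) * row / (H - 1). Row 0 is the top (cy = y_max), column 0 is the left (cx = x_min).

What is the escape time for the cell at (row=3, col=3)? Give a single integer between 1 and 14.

Answer: 14

Derivation:
z_0 = 0 + 0i, c = -0.3450 + 0.4540i
Iter 1: z = -0.3450 + 0.4540i, |z|^2 = 0.3251
Iter 2: z = -0.4321 + 0.1407i, |z|^2 = 0.2065
Iter 3: z = -0.1781 + 0.3324i, |z|^2 = 0.1422
Iter 4: z = -0.4238 + 0.3356i, |z|^2 = 0.2922
Iter 5: z = -0.2781 + 0.1696i, |z|^2 = 0.1061
Iter 6: z = -0.2964 + 0.3597i, |z|^2 = 0.2173
Iter 7: z = -0.3865 + 0.2407i, |z|^2 = 0.2073
Iter 8: z = -0.2536 + 0.2679i, |z|^2 = 0.1361
Iter 9: z = -0.3525 + 0.3181i, |z|^2 = 0.2254
Iter 10: z = -0.3220 + 0.2297i, |z|^2 = 0.1564
Iter 11: z = -0.2941 + 0.3061i, |z|^2 = 0.1802
Iter 12: z = -0.3522 + 0.2740i, |z|^2 = 0.1991
Iter 13: z = -0.2960 + 0.2610i, |z|^2 = 0.1558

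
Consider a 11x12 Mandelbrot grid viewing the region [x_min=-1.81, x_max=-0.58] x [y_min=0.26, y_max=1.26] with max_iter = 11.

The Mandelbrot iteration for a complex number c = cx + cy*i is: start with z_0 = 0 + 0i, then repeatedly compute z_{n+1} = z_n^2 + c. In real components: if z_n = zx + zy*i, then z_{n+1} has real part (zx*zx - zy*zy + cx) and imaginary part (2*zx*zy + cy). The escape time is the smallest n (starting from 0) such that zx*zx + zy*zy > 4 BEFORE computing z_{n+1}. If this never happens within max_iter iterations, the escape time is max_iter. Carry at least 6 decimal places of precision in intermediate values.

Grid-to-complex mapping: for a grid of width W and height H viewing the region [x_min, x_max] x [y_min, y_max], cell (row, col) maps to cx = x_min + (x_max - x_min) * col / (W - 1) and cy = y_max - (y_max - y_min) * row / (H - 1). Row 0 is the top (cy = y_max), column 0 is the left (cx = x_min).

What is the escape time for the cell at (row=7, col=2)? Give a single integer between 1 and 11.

Answer: 3

Derivation:
z_0 = 0 + 0i, c = -1.5640 + 0.6236i
Iter 1: z = -1.5640 + 0.6236i, |z|^2 = 2.8350
Iter 2: z = 0.4932 + -1.3271i, |z|^2 = 2.0044
Iter 3: z = -3.0820 + -0.6853i, |z|^2 = 9.9682
Escaped at iteration 3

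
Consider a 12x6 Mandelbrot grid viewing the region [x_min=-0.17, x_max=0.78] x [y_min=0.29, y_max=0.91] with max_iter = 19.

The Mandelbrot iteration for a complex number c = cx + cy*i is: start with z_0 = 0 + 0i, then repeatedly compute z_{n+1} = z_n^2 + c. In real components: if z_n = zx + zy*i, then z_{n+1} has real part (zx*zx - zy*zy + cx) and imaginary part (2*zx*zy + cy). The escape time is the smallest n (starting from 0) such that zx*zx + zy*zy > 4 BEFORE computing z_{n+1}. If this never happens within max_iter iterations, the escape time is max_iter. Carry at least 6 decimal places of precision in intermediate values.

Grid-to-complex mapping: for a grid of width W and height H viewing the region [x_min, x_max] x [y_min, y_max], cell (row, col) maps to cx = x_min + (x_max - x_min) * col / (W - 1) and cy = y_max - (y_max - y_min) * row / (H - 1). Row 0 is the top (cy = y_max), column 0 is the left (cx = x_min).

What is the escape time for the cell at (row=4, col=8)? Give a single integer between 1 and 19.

z_0 = 0 + 0i, c = 0.5209 + 0.4140i
Iter 1: z = 0.5209 + 0.4140i, |z|^2 = 0.4427
Iter 2: z = 0.6209 + 0.8453i, |z|^2 = 1.1000
Iter 3: z = 0.1918 + 1.4636i, |z|^2 = 2.1790
Iter 4: z = -1.5845 + 0.9755i, |z|^2 = 3.4624
Iter 5: z = 2.0800 + -2.6775i, |z|^2 = 11.4955
Escaped at iteration 5

Answer: 5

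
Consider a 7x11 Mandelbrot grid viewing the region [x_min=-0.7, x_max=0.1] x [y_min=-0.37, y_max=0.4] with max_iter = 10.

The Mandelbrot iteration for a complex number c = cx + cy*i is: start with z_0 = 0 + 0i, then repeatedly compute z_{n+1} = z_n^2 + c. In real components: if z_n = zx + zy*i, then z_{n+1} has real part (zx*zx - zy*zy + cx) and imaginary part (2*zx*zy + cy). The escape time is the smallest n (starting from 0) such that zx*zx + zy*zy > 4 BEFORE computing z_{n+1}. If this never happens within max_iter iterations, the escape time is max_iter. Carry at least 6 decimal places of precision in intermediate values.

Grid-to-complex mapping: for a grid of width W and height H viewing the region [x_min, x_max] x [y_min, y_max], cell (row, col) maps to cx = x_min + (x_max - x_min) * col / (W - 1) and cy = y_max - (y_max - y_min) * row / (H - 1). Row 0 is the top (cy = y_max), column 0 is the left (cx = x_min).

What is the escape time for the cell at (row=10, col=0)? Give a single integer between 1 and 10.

Answer: 10

Derivation:
z_0 = 0 + 0i, c = -0.7000 + -0.3700i
Iter 1: z = -0.7000 + -0.3700i, |z|^2 = 0.6269
Iter 2: z = -0.3469 + 0.1480i, |z|^2 = 0.1422
Iter 3: z = -0.6016 + -0.4727i, |z|^2 = 0.5853
Iter 4: z = -0.5615 + 0.1987i, |z|^2 = 0.3548
Iter 5: z = -0.4241 + -0.5932i, |z|^2 = 0.5317
Iter 6: z = -0.8719 + 0.1332i, |z|^2 = 0.7780
Iter 7: z = 0.0425 + -0.6022i, |z|^2 = 0.3645
Iter 8: z = -1.0609 + -0.4212i, |z|^2 = 1.3029
Iter 9: z = 0.2480 + 0.5238i, |z|^2 = 0.3358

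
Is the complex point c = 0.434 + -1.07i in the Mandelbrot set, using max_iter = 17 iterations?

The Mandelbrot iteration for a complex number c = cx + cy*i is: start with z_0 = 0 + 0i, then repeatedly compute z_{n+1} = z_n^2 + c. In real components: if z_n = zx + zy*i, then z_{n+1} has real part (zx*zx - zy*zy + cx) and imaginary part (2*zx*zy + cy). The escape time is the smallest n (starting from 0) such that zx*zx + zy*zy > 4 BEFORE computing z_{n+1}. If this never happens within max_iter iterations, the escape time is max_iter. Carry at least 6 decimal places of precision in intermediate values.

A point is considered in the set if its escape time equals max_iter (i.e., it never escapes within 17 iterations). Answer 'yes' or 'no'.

Answer: no

Derivation:
z_0 = 0 + 0i, c = 0.4340 + -1.0700i
Iter 1: z = 0.4340 + -1.0700i, |z|^2 = 1.3333
Iter 2: z = -0.5225 + -1.9988i, |z|^2 = 4.2681
Escaped at iteration 2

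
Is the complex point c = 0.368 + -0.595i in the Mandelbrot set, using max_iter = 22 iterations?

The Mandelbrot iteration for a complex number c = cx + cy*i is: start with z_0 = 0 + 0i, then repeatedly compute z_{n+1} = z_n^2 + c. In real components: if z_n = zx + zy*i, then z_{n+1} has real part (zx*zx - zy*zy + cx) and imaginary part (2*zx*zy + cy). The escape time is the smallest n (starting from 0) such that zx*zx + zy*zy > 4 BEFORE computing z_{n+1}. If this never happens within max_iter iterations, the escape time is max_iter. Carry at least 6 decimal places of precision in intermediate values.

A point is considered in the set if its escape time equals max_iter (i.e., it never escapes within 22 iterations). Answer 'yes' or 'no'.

Answer: yes

Derivation:
z_0 = 0 + 0i, c = 0.3680 + -0.5950i
Iter 1: z = 0.3680 + -0.5950i, |z|^2 = 0.4894
Iter 2: z = 0.1494 + -1.0329i, |z|^2 = 1.0892
Iter 3: z = -0.6766 + -0.9036i, |z|^2 = 1.2743
Iter 4: z = 0.0092 + 0.6278i, |z|^2 = 0.3942
Iter 5: z = -0.0261 + -0.5834i, |z|^2 = 0.3410
Iter 6: z = 0.0283 + -0.5646i, |z|^2 = 0.3196
Iter 7: z = 0.0500 + -0.6270i, |z|^2 = 0.3956
Iter 8: z = -0.0226 + -0.6577i, |z|^2 = 0.4331
Iter 9: z = -0.0641 + -0.5653i, |z|^2 = 0.3236
Iter 10: z = 0.0526 + -0.5225i, |z|^2 = 0.2758
Iter 11: z = 0.0977 + -0.6500i, |z|^2 = 0.4320
Iter 12: z = -0.0449 + -0.7220i, |z|^2 = 0.5233
Iter 13: z = -0.1513 + -0.5302i, |z|^2 = 0.3040
Iter 14: z = 0.1098 + -0.4345i, |z|^2 = 0.2009
Iter 15: z = 0.1912 + -0.6904i, |z|^2 = 0.5133
Iter 16: z = -0.0721 + -0.8591i, |z|^2 = 0.7432
Iter 17: z = -0.3648 + -0.4711i, |z|^2 = 0.3550
Iter 18: z = 0.2791 + -0.2513i, |z|^2 = 0.1411
Iter 19: z = 0.3828 + -0.7353i, |z|^2 = 0.6872
Iter 20: z = -0.0262 + -1.1579i, |z|^2 = 1.3414
Iter 21: z = -0.9720 + -0.5344i, |z|^2 = 1.2304
Did not escape in 22 iterations → in set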